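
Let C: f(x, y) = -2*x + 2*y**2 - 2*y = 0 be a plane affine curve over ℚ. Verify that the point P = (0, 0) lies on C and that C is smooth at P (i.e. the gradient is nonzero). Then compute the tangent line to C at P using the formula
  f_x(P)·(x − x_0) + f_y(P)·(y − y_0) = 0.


Tangent line at P: -2*x - 2*y = 0.

Step 1: f(0, 0) = 0, so P lies on C.
Step 2: partial derivatives
  f_x(x, y) = -2, f_y(x, y) = 4*y - 2.
  f_x(P) = -2, f_y(P) = -2 (gradient nonzero, so P is smooth).
Step 3: tangent line at P: -2·(x − 0) + -2·(y − 0) = 0.
Expanding: -2*x - 2*y = 0.


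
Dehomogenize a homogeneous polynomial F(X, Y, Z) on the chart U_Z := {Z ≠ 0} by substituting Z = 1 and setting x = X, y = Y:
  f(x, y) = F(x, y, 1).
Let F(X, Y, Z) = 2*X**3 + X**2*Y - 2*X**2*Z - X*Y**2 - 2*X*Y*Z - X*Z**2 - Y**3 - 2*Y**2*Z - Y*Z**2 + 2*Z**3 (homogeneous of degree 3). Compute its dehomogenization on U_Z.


f(x, y) = 2*x**3 + x**2*y - 2*x**2 - x*y**2 - 2*x*y - x - y**3 - 2*y**2 - y + 2

On U_Z we set Z = 1. Each monomial c·X^i·Y^j·Z^k in F becomes c·x^i·y^j·1^k = c·x^i·y^j.
Substituting Z = 1: F(X, Y, 1) = 2*x**3 + x**2*y - 2*x**2 - x*y**2 - 2*x*y - x - y**3 - 2*y**2 - y + 2.
Note: deg(f) ≤ deg(F) = 3; strict inequality happens when F is divisible by Z (lost terms).


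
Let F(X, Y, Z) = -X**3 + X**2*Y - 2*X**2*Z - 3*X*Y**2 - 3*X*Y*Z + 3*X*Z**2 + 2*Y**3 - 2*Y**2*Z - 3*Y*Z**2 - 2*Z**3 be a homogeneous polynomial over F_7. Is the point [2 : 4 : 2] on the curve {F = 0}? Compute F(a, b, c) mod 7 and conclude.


F(2,4,2) ≡ 5 (mod 7); P is NOT on the curve.

Evaluate F(2, 4, 2) term-by-term (mod 7).
  -X**3 ↦ -1·8·1·1 = -8
  X**2*Y ↦ 1·4·4·1 = 16
  -2*X**2*Z ↦ -2·4·1·2 = -16
  -3*X*Y**2 ↦ -3·2·16·1 = -96
  -3*X*Y*Z ↦ -3·2·4·2 = -48
  3*X*Z**2 ↦ 3·2·1·4 = 24
  2*Y**3 ↦ 2·1·64·1 = 128
  -2*Y**2*Z ↦ -2·1·16·2 = -64
  -3*Y*Z**2 ↦ -3·1·4·4 = -48
  -2*Z**3 ↦ -2·1·1·8 = -16
Sum: F(2, 4, 2) = (-8) + (16) + (-16) + (-96) + (-48) + (24) + (128) + (-64) + (-48) + (-16) = -128.
Reducing mod 7: -128 ≡ 5 (mod 7).
Since F(a, b, c) ≡ 5 ≠ 0 (mod 7), P does NOT lie on the curve.


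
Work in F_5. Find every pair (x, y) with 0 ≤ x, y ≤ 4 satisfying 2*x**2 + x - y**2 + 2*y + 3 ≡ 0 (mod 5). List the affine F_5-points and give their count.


Affine F_5-points: {(0, 3), (0, 4), (2, 3), (2, 4), (3, 1), (4, 1)}; count = 6.

For each of the 25 pairs (x, y) ∈ F_5², evaluate f(x, y) mod 5. Record the zeros.
  x = 0: [0↦3, 1↦4, 2↦3, 3↦0, 4↦0]  zeros at y ∈ {3, 4}
  x = 1: [0↦1, 1↦2, 2↦1, 3↦3, 4↦3]  zeros at y ∈ ∅
  x = 2: [0↦3, 1↦4, 2↦3, 3↦0, 4↦0]  zeros at y ∈ {3, 4}
  x = 3: [0↦4, 1↦0, 2↦4, 3↦1, 4↦1]  zeros at y ∈ {1}
  x = 4: [0↦4, 1↦0, 2↦4, 3↦1, 4↦1]  zeros at y ∈ {1}
Collecting zeros: affine points = {(0, 3), (0, 4), (2, 3), (2, 4), (3, 1), (4, 1)}.
Total count |C(F_5)_aff| = 6.


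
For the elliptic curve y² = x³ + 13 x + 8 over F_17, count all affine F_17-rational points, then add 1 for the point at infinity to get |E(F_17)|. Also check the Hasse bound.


Affine points = {(0, 5), (0, 12), (2, 5), (2, 12), (6, 8), (6, 9), (7, 0), (9, 2), (9, 15), (10, 4), (10, 13), (15, 5), (15, 12)}; affine count = 13; |E(F_17)| = 14.

Discriminant check: Δ ∝ 4a³ + 27b² = 4·13³ + 27·8² = 4·2197 + 27·64 ≡ 10 (mod 17). Nonzero ⇒ E is nonsingular.
For each x ∈ F_17, compute rhs = x³ + 13·x + 8 mod 17, then count y ∈ F_17 with y² ≡ rhs.
  x = 0: rhs = 8, matching y values: 5, 12 (2 points).
  x = 1: rhs = 5, matching y values: none (0 points).
  x = 2: rhs = 8, matching y values: 5, 12 (2 points).
  x = 3: rhs = 6, matching y values: none (0 points).
  x = 4: rhs = 5, matching y values: none (0 points).
  x = 5: rhs = 11, matching y values: none (0 points).
  x = 6: rhs = 13, matching y values: 8, 9 (2 points).
  x = 7: rhs = 0, matching y values: 0 (1 points).
  x = 8: rhs = 12, matching y values: none (0 points).
  x = 9: rhs = 4, matching y values: 2, 15 (2 points).
  x = 10: rhs = 16, matching y values: 4, 13 (2 points).
  x = 11: rhs = 3, matching y values: none (0 points).
  x = 12: rhs = 5, matching y values: none (0 points).
  x = 13: rhs = 11, matching y values: none (0 points).
  x = 14: rhs = 10, matching y values: none (0 points).
  x = 15: rhs = 8, matching y values: 5, 12 (2 points).
  x = 16: rhs = 11, matching y values: none (0 points).
Total affine count: 13.
Full point count |E(F_17)| = 13 + 1 = 14.
Hasse bound: |14 − (17+1)| = |-4| = 4 ≤ 2√17 ≈ 8.2462 ✓.


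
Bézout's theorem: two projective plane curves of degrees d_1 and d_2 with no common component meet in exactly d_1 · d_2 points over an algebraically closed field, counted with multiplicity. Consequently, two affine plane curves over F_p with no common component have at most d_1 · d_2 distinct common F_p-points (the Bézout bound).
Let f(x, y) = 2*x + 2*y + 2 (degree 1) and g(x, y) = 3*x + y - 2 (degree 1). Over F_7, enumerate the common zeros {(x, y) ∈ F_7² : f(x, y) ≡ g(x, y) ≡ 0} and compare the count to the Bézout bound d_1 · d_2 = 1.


Common zeros: {(5, 1)}; count = 1; Bézout bound = 1.

deg(f) = 1, deg(g) = 1, so Bézout bound = 1.
Scan x ∈ F_7. For each x, list the y ∈ F_7 with f(x, y) ≡ 0 and those with g(x, y) ≡ 0 (mod 7); the common zeros in that column are the intersection.
  x = 0: f ≡ 0 at y ∈ {6}; g ≡ 0 at y ∈ {2}; common: ∅.
  x = 1: f ≡ 0 at y ∈ {5}; g ≡ 0 at y ∈ {6}; common: ∅.
  x = 2: f ≡ 0 at y ∈ {4}; g ≡ 0 at y ∈ {3}; common: ∅.
  x = 3: f ≡ 0 at y ∈ {3}; g ≡ 0 at y ∈ {0}; common: ∅.
  x = 4: f ≡ 0 at y ∈ {2}; g ≡ 0 at y ∈ {4}; common: ∅.
  x = 5: f ≡ 0 at y ∈ {1}; g ≡ 0 at y ∈ {1}; common: {1}.
  x = 6: f ≡ 0 at y ∈ {0}; g ≡ 0 at y ∈ {5}; common: ∅.
Collecting: common zeros = {(5, 1)}, so the count is 1.
Comparison with the Bézout bound: 1 ≤ 1 = deg(f)·deg(g), as expected for curves with no common component (the bound is attained).


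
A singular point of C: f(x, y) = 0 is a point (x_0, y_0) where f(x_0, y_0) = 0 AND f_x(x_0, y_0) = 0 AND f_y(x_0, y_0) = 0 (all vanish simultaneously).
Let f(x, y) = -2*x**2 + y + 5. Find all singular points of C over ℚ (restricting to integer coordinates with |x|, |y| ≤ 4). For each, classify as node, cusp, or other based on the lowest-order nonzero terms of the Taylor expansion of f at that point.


No singular points in the scanned grid; C is smooth there.

Compute partial derivatives:
  f_x = -4*x.
  f_y = 1.
f_y = 1 is a nonzero constant, so f_y never vanishes: no point (x, y) can satisfy f = f_x = f_y = 0. In particular no (x, y) ∈ {−4, ..., 4}² is singular; the curve is smooth.


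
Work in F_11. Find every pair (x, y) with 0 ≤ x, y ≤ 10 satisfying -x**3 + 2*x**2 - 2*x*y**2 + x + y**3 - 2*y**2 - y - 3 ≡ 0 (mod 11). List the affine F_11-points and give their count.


Affine F_11-points: {(1, 2), (3, 4), (4, 9), (5, 5), (8, 3), (9, 0), (10, 6)}; count = 7.

For each of the 121 pairs (x, y) ∈ F_11², evaluate f(x, y) mod 11. Record the zeros.
  x = 0: [0↦8, 1↦6, 2↦6, 3↦3, 4↦3, 5↦1, 6↦3, 7↦4, 8↦10, 9↦5, 10↦6]  zeros at y ∈ ∅
  x = 1: [0↦10, 1↦6, 2↦0, 3↦9, 4↦6, 5↦8, 6↦10, 7↦7, 8↦5, 9↦10, 10↦6]  zeros at y ∈ {2}
  x = 2: [0↦10, 1↦4, 2↦3, 3↦2, 4↦7, 5↦2, 6↦4, 7↦8, 8↦9, 9↦2, 10↦4]  zeros at y ∈ ∅
  x = 3: [0↦2, 1↦5, 2↦9, 3↦9, 4↦0, 5↦10, 6↦1, 7↦1, 8↦5, 9↦8, 10↦5]  zeros at y ∈ {4}
  x = 4: [0↦2, 1↦3, 2↦1, 3↦2, 4↦1, 5↦4, 6↦6, 7↦2, 8↦9, 9↦0, 10↦3]  zeros at y ∈ {9}
  x = 5: [0↦4, 1↦3, 2↦6, 3↦8, 4↦4, 5↦0, 6↦2, 7↦5, 8↦4, 9↦5, 10↦3]  zeros at y ∈ {5}
  x = 6: [0↦2, 1↦10, 2↦7, 3↦10, 4↦3, 5↦3, 6↦5, 7↦4, 8↦6, 9↦6, 10↦10]  zeros at y ∈ ∅
  x = 7: [0↦1, 1↦7, 2↦9, 3↦2, 4↦3, 5↦7, 6↦9, 7↦4, 8↦9, 9↦8, 10↦7]  zeros at y ∈ ∅
  x = 8: [0↦6, 1↦10, 2↦6, 3↦0, 4↦9, 5↦6, 6↦8, 7↦10, 8↦7, 9↦5, 10↦10]  zeros at y ∈ {3}
  x = 9: [0↦0, 1↦2, 2↦3, 3↦9, 4↦4, 5↦5, 6↦7, 7↦5, 8↦5, 9↦2, 10↦2]  zeros at y ∈ {0}
  x = 10: [0↦10, 1↦10, 2↦5, 3↦1, 4↦4, 5↦9, 6↦0, 7↦5, 8↦8, 9↦4, 10↦10]  zeros at y ∈ {6}
Collecting zeros: affine points = {(1, 2), (3, 4), (4, 9), (5, 5), (8, 3), (9, 0), (10, 6)}.
Total count |C(F_11)_aff| = 7.


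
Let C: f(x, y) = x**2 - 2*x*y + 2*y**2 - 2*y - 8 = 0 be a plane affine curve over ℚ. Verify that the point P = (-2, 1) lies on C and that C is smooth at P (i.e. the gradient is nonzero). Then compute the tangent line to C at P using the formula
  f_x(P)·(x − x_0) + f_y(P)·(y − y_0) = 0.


Tangent line at P: -6*x + 6*y - 18 = 0.

Step 1: f(-2, 1) = 0, so P lies on C.
Step 2: partial derivatives
  f_x(x, y) = 2*x - 2*y, f_y(x, y) = -2*x + 4*y - 2.
  f_x(P) = -6, f_y(P) = 6 (gradient nonzero, so P is smooth).
Step 3: tangent line at P: -6·(x − -2) + 6·(y − 1) = 0.
Expanding: -6*x + 6*y - 18 = 0.


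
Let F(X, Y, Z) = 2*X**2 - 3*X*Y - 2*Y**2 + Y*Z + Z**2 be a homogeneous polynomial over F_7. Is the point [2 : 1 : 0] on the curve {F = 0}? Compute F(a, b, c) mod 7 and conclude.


F(2,1,0) ≡ 0 (mod 7); P is on the curve.

Evaluate F(2, 1, 0) term-by-term (mod 7).
  2*X**2 ↦ 2·4·1·1 = 8
  -3*X*Y ↦ -3·2·1·1 = -6
  -2*Y**2 ↦ -2·1·1·1 = -2
  Y*Z ↦ 1·1·1·0 = 0
  Z**2 ↦ 1·1·1·0 = 0
Sum: F(2, 1, 0) = (8) + (-6) + (-2) + (0) + (0) = 0.
Reducing mod 7: 0 ≡ 0 (mod 7).
Since F(a, b, c) ≡ 0 (mod 7), P lies on the curve.


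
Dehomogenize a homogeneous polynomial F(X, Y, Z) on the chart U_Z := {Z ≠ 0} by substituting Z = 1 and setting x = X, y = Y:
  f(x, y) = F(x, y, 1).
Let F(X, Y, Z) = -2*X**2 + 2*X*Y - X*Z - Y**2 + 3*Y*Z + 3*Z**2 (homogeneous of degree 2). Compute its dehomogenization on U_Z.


f(x, y) = -2*x**2 + 2*x*y - x - y**2 + 3*y + 3

On U_Z we set Z = 1. Each monomial c·X^i·Y^j·Z^k in F becomes c·x^i·y^j·1^k = c·x^i·y^j.
Substituting Z = 1: F(X, Y, 1) = -2*x**2 + 2*x*y - x - y**2 + 3*y + 3.
Note: deg(f) ≤ deg(F) = 2; strict inequality happens when F is divisible by Z (lost terms).


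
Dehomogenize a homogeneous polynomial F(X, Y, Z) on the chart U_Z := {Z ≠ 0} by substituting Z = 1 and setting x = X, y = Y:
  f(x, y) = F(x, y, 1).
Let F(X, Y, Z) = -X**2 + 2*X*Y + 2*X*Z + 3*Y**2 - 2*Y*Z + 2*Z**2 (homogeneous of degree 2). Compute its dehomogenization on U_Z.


f(x, y) = -x**2 + 2*x*y + 2*x + 3*y**2 - 2*y + 2

On U_Z we set Z = 1. Each monomial c·X^i·Y^j·Z^k in F becomes c·x^i·y^j·1^k = c·x^i·y^j.
Substituting Z = 1: F(X, Y, 1) = -x**2 + 2*x*y + 2*x + 3*y**2 - 2*y + 2.
Note: deg(f) ≤ deg(F) = 2; strict inequality happens when F is divisible by Z (lost terms).


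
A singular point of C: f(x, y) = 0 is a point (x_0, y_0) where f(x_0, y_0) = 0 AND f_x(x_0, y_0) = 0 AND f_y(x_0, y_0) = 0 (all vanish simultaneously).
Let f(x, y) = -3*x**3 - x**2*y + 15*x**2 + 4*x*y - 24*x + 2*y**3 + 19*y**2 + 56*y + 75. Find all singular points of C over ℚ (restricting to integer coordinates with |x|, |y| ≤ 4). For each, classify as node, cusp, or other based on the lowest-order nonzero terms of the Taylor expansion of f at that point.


Singular points: {(2, -3)}; classification: cusp.

Compute partial derivatives:
  f_x = -9*x**2 - 2*x*y + 30*x + 4*y - 24.
  f_y = -x**2 + 4*x + 6*y**2 + 38*y + 56.
Scan x_0 ∈ {−4, ..., 4}. For each x_0, f_y(x_0, y) is a polynomial in y; find its integer roots y ∈ {−4, ..., 4}, then test f_x and f at those candidates.
  x = -4: f_y(-4, y) = 6*y**2 + 38*y + 24; no integer root y with |y| ≤ 4.
  x = -3: f_y(-3, y) = 6*y**2 + 38*y + 35; no integer root y with |y| ≤ 4.
  x = -2: f_y(-2, y) = 6*y**2 + 38*y + 44; no integer root y with |y| ≤ 4.
  x = -1: f_y(-1, y) = 6*y**2 + 38*y + 51; no integer root y with |y| ≤ 4.
  x = 0: f_y(0, y) = 6*y**2 + 38*y + 56; vanishes at y ∈ {-4}. (0, -4): f_x = -40 ≠ 0.
  x = 1: f_y(1, y) = 6*y**2 + 38*y + 59; no integer root y with |y| ≤ 4.
  x = 2: f_y(2, y) = 6*y**2 + 38*y + 60; vanishes at y ∈ {-3}. (2, -3): f_x = 0, f = 0 — SINGULAR.
  x = 3: f_y(3, y) = 6*y**2 + 38*y + 59; no integer root y with |y| ≤ 4.
  x = 4: f_y(4, y) = 6*y**2 + 38*y + 56; vanishes at y ∈ {-4}. (4, -4): f_x = -32 ≠ 0.
Only singular point on the grid: (2, -3).
Classify: substitute x = 2 + u, y = -3 + v and expand: f = -3*u**3 - u**2*v + 2*v**3 + v**2.
No constant or linear terms (consistent with a singular point). Quadratic part: v**2. Cubic part: -3*u**3 - u**2*v + 2*v**3.
The quadratic part v**2 is a perfect square, so there is a single (double) tangent line v = 0, i.e. y = -3. Restricting the cubic part to that line (v = 0) leaves -3*u**3 ≠ 0, so f is not divisible by v and the branch is v² ≈ 3*u**3 to lowest order — this is a cusp.
Classification: cusp.


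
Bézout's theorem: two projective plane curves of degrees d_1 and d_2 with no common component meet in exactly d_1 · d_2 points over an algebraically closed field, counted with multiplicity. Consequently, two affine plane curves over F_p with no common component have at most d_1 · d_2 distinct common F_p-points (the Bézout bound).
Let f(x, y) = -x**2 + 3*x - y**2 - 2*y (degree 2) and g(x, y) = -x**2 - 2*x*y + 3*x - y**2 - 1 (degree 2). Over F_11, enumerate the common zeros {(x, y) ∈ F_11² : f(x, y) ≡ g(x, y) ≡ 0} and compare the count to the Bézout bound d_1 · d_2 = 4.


Common zeros: {(2, 5)}; count = 1; Bézout bound = 4.

deg(f) = 2, deg(g) = 2, so Bézout bound = 4.
Scan x ∈ F_11. For each x, list the y ∈ F_11 with f(x, y) ≡ 0 and those with g(x, y) ≡ 0 (mod 11); the common zeros in that column are the intersection.
  x = 0: f ≡ 0 at y ∈ {0, 9}; g ≡ 0 at y ∈ ∅; common: ∅.
  x = 1: f ≡ 0 at y ∈ {4, 5}; g ≡ 0 at y ∈ ∅; common: ∅.
  x = 2: f ≡ 0 at y ∈ {4, 5}; g ≡ 0 at y ∈ {2, 5}; common: {5}.
  x = 3: f ≡ 0 at y ∈ {0, 9}; g ≡ 0 at y ∈ ∅; common: ∅.
  x = 4: f ≡ 0 at y ∈ ∅; g ≡ 0 at y ∈ {7}; common: ∅.
  x = 5: f ≡ 0 at y ∈ ∅; g ≡ 0 at y ∈ {0, 1}; common: ∅.
  x = 6: f ≡ 0 at y ∈ {3, 6}; g ≡ 0 at y ∈ ∅; common: ∅.
  x = 7: f ≡ 0 at y ∈ ∅; g ≡ 0 at y ∈ {1, 7}; common: ∅.
  x = 8: f ≡ 0 at y ∈ {3, 6}; g ≡ 0 at y ∈ {2, 4}; common: ∅.
  x = 9: f ≡ 0 at y ∈ ∅; g ≡ 0 at y ∈ {0, 4}; common: ∅.
  x = 10: f ≡ 0 at y ∈ ∅; g ≡ 0 at y ∈ ∅; common: ∅.
Collecting: common zeros = {(2, 5)}, so the count is 1.
Comparison with the Bézout bound: 1 ≤ 4 = deg(f)·deg(g), as expected for curves with no common component (the affine F_11-count falls short of the bound because intersections may lie at infinity, over extension fields, or carry multiplicity).


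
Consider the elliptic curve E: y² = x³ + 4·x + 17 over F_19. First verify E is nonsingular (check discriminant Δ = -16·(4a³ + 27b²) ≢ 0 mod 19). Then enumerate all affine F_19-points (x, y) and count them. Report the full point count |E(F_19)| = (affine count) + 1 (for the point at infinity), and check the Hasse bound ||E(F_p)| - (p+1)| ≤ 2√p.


Affine points = {(0, 6), (0, 13), (11, 9), (11, 10), (12, 8), (12, 11), (13, 9), (13, 10), (14, 9), (14, 10), (16, 4), (16, 15), (17, 1), (17, 18)}; affine count = 14; |E(F_19)| = 15.

Discriminant check: Δ ∝ 4a³ + 27b² = 4·4³ + 27·17² = 4·64 + 27·289 ≡ 3 (mod 19). Nonzero ⇒ E is nonsingular.
For each x ∈ F_19, compute rhs = x³ + 4·x + 17 mod 19, then count y ∈ F_19 with y² ≡ rhs.
  x = 0: rhs = 17, matching y values: 6, 13 (2 points).
  x = 1: rhs = 3, matching y values: none (0 points).
  x = 2: rhs = 14, matching y values: none (0 points).
  x = 3: rhs = 18, matching y values: none (0 points).
  x = 4: rhs = 2, matching y values: none (0 points).
  x = 5: rhs = 10, matching y values: none (0 points).
  x = 6: rhs = 10, matching y values: none (0 points).
  x = 7: rhs = 8, matching y values: none (0 points).
  x = 8: rhs = 10, matching y values: none (0 points).
  x = 9: rhs = 3, matching y values: none (0 points).
  x = 10: rhs = 12, matching y values: none (0 points).
  x = 11: rhs = 5, matching y values: 9, 10 (2 points).
  x = 12: rhs = 7, matching y values: 8, 11 (2 points).
  x = 13: rhs = 5, matching y values: 9, 10 (2 points).
  x = 14: rhs = 5, matching y values: 9, 10 (2 points).
  x = 15: rhs = 13, matching y values: none (0 points).
  x = 16: rhs = 16, matching y values: 4, 15 (2 points).
  x = 17: rhs = 1, matching y values: 1, 18 (2 points).
  x = 18: rhs = 12, matching y values: none (0 points).
Total affine count: 14.
Full point count |E(F_19)| = 14 + 1 = 15.
Hasse bound: |15 − (19+1)| = |-5| = 5 ≤ 2√19 ≈ 8.7178 ✓.


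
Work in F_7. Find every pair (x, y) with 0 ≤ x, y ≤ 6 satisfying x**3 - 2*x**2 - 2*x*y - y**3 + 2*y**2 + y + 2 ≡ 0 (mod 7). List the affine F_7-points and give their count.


Affine F_7-points: {(1, 4), (2, 1), (2, 4), (3, 1), (4, 1), (5, 0), (6, 4)}; count = 7.

For each of the 49 pairs (x, y) ∈ F_7², evaluate f(x, y) mod 7. Record the zeros.
  x = 0: [0↦2, 1↦4, 2↦4, 3↦3, 4↦2, 5↦2, 6↦4]  zeros at y ∈ ∅
  x = 1: [0↦1, 1↦1, 2↦6, 3↦3, 4↦0, 5↦5, 6↦5]  zeros at y ∈ {4}
  x = 2: [0↦2, 1↦0, 2↦3, 3↦5, 4↦0, 5↦3, 6↦1]  zeros at y ∈ {1, 4}
  x = 3: [0↦4, 1↦0, 2↦1, 3↦1, 4↦1, 5↦2, 6↦5]  zeros at y ∈ {1}
  x = 4: [0↦6, 1↦0, 2↦6, 3↦4, 4↦2, 5↦1, 6↦2]  zeros at y ∈ {1}
  x = 5: [0↦0, 1↦6, 2↦3, 3↦6, 4↦2, 5↦6, 6↦5]  zeros at y ∈ {0}
  x = 6: [0↦6, 1↦3, 2↦5, 3↦6, 4↦0, 5↦2, 6↦6]  zeros at y ∈ {4}
Collecting zeros: affine points = {(1, 4), (2, 1), (2, 4), (3, 1), (4, 1), (5, 0), (6, 4)}.
Total count |C(F_7)_aff| = 7.


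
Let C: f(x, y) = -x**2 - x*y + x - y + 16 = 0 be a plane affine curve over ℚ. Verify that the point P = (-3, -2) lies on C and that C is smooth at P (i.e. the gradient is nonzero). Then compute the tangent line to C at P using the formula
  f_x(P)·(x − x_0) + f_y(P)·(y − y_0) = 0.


Tangent line at P: 9*x + 2*y + 31 = 0.

Step 1: f(-3, -2) = 0, so P lies on C.
Step 2: partial derivatives
  f_x(x, y) = -2*x - y + 1, f_y(x, y) = -x - 1.
  f_x(P) = 9, f_y(P) = 2 (gradient nonzero, so P is smooth).
Step 3: tangent line at P: 9·(x − -3) + 2·(y − -2) = 0.
Expanding: 9*x + 2*y + 31 = 0.


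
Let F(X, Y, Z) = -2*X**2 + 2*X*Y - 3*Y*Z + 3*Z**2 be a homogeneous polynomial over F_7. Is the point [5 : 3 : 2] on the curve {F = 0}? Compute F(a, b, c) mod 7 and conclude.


F(5,3,2) ≡ 2 (mod 7); P is NOT on the curve.

Evaluate F(5, 3, 2) term-by-term (mod 7).
  -2*X**2 ↦ -2·25·1·1 = -50
  2*X*Y ↦ 2·5·3·1 = 30
  -3*Y*Z ↦ -3·1·3·2 = -18
  3*Z**2 ↦ 3·1·1·4 = 12
Sum: F(5, 3, 2) = (-50) + (30) + (-18) + (12) = -26.
Reducing mod 7: -26 ≡ 2 (mod 7).
Since F(a, b, c) ≡ 2 ≠ 0 (mod 7), P does NOT lie on the curve.


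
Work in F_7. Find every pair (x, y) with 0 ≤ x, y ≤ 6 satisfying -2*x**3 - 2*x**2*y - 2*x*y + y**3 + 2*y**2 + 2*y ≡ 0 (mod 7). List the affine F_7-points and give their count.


Affine F_7-points: {(0, 0), (5, 2), (6, 1)}; count = 3.

For each of the 49 pairs (x, y) ∈ F_7², evaluate f(x, y) mod 7. Record the zeros.
  x = 0: [0↦0, 1↦5, 2↦6, 3↦2, 4↦6, 5↦3, 6↦6]  zeros at y ∈ {0}
  x = 1: [0↦5, 1↦6, 2↦3, 3↦2, 4↦2, 5↦2, 6↦1]  zeros at y ∈ ∅
  x = 2: [0↦5, 1↦5, 2↦1, 3↦6, 4↦5, 5↦4, 6↦2]  zeros at y ∈ ∅
  x = 3: [0↦2, 1↦4, 2↦2, 3↦2, 4↦3, 5↦4, 6↦4]  zeros at y ∈ ∅
  x = 4: [0↦5, 1↦5, 2↦1, 3↦6, 4↦5, 5↦4, 6↦2]  zeros at y ∈ ∅
  x = 5: [0↦2, 1↦3, 2↦0, 3↦6, 4↦6, 5↦6, 6↦5]  zeros at y ∈ {2}
  x = 6: [0↦2, 1↦0, 2↦1, 3↦4, 4↦1, 5↦5, 6↦1]  zeros at y ∈ {1}
Collecting zeros: affine points = {(0, 0), (5, 2), (6, 1)}.
Total count |C(F_7)_aff| = 3.


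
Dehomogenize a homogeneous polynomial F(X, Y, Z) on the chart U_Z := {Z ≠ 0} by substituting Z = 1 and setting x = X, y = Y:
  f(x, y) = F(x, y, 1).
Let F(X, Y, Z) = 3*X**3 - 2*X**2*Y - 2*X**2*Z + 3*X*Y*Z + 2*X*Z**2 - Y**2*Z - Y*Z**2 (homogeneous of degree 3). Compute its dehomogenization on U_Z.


f(x, y) = 3*x**3 - 2*x**2*y - 2*x**2 + 3*x*y + 2*x - y**2 - y

On U_Z we set Z = 1. Each monomial c·X^i·Y^j·Z^k in F becomes c·x^i·y^j·1^k = c·x^i·y^j.
Substituting Z = 1: F(X, Y, 1) = 3*x**3 - 2*x**2*y - 2*x**2 + 3*x*y + 2*x - y**2 - y.
Note: deg(f) ≤ deg(F) = 3; strict inequality happens when F is divisible by Z (lost terms).


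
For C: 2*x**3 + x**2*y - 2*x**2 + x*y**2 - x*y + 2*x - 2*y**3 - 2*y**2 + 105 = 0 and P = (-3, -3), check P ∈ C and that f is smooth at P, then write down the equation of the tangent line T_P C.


Tangent line at P: 98*x - 12*y + 258 = 0.

Step 1: f(-3, -3) = 0, so P lies on C.
Step 2: partial derivatives
  f_x(x, y) = 6*x**2 + 2*x*y - 4*x + y**2 - y + 2, f_y(x, y) = x**2 + 2*x*y - x - 6*y**2 - 4*y.
  f_x(P) = 98, f_y(P) = -12 (gradient nonzero, so P is smooth).
Step 3: tangent line at P: 98·(x − -3) + -12·(y − -3) = 0.
Expanding: 98*x - 12*y + 258 = 0.


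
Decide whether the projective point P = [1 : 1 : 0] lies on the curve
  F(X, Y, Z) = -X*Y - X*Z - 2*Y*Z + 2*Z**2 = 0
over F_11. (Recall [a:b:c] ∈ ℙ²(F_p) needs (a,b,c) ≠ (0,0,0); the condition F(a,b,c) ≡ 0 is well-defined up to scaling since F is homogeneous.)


F(1,1,0) ≡ 10 (mod 11); P is NOT on the curve.

Evaluate F(1, 1, 0) term-by-term (mod 11).
  -X*Y ↦ -1·1·1·1 = -1
  -X*Z ↦ -1·1·1·0 = 0
  -2*Y*Z ↦ -2·1·1·0 = 0
  2*Z**2 ↦ 2·1·1·0 = 0
Sum: F(1, 1, 0) = (-1) + (0) + (0) + (0) = -1.
Reducing mod 11: -1 ≡ 10 (mod 11).
Since F(a, b, c) ≡ 10 ≠ 0 (mod 11), P does NOT lie on the curve.


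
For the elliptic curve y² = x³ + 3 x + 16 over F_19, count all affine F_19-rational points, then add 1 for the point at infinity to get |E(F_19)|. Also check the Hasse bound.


Affine points = {(0, 4), (0, 15), (1, 1), (1, 18), (2, 7), (2, 12), (4, 4), (4, 15), (5, 2), (5, 17), (7, 0), (8, 1), (8, 18), (10, 1), (10, 18), (14, 3), (14, 16), (15, 4), (15, 15)}; affine count = 19; |E(F_19)| = 20.

Discriminant check: Δ ∝ 4a³ + 27b² = 4·3³ + 27·16² = 4·27 + 27·256 ≡ 9 (mod 19). Nonzero ⇒ E is nonsingular.
For each x ∈ F_19, compute rhs = x³ + 3·x + 16 mod 19, then count y ∈ F_19 with y² ≡ rhs.
  x = 0: rhs = 16, matching y values: 4, 15 (2 points).
  x = 1: rhs = 1, matching y values: 1, 18 (2 points).
  x = 2: rhs = 11, matching y values: 7, 12 (2 points).
  x = 3: rhs = 14, matching y values: none (0 points).
  x = 4: rhs = 16, matching y values: 4, 15 (2 points).
  x = 5: rhs = 4, matching y values: 2, 17 (2 points).
  x = 6: rhs = 3, matching y values: none (0 points).
  x = 7: rhs = 0, matching y values: 0 (1 points).
  x = 8: rhs = 1, matching y values: 1, 18 (2 points).
  x = 9: rhs = 12, matching y values: none (0 points).
  x = 10: rhs = 1, matching y values: 1, 18 (2 points).
  x = 11: rhs = 12, matching y values: none (0 points).
  x = 12: rhs = 13, matching y values: none (0 points).
  x = 13: rhs = 10, matching y values: none (0 points).
  x = 14: rhs = 9, matching y values: 3, 16 (2 points).
  x = 15: rhs = 16, matching y values: 4, 15 (2 points).
  x = 16: rhs = 18, matching y values: none (0 points).
  x = 17: rhs = 2, matching y values: none (0 points).
  x = 18: rhs = 12, matching y values: none (0 points).
Total affine count: 19.
Full point count |E(F_19)| = 19 + 1 = 20.
Hasse bound: |20 − (19+1)| = |0| = 0 ≤ 2√19 ≈ 8.7178 ✓.


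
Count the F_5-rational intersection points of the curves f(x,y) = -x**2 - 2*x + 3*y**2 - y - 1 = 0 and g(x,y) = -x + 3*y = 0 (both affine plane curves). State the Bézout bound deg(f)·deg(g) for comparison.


Common zeros: {(2, 4)}; count = 1; Bézout bound = 2.

deg(f) = 2, deg(g) = 1, so Bézout bound = 2.
Scan x ∈ F_5. For each x, list the y ∈ F_5 with f(x, y) ≡ 0 and those with g(x, y) ≡ 0 (mod 5); the common zeros in that column are the intersection.
  x = 0: f ≡ 0 at y ∈ ∅; g ≡ 0 at y ∈ {0}; common: ∅.
  x = 1: f ≡ 0 at y ∈ {3, 4}; g ≡ 0 at y ∈ {2}; common: ∅.
  x = 2: f ≡ 0 at y ∈ {3, 4}; g ≡ 0 at y ∈ {4}; common: {4}.
  x = 3: f ≡ 0 at y ∈ ∅; g ≡ 0 at y ∈ {1}; common: ∅.
  x = 4: f ≡ 0 at y ∈ {0, 2}; g ≡ 0 at y ∈ {3}; common: ∅.
Collecting: common zeros = {(2, 4)}, so the count is 1.
Comparison with the Bézout bound: 1 ≤ 2 = deg(f)·deg(g), as expected for curves with no common component (the affine F_5-count falls short of the bound because intersections may lie at infinity, over extension fields, or carry multiplicity).


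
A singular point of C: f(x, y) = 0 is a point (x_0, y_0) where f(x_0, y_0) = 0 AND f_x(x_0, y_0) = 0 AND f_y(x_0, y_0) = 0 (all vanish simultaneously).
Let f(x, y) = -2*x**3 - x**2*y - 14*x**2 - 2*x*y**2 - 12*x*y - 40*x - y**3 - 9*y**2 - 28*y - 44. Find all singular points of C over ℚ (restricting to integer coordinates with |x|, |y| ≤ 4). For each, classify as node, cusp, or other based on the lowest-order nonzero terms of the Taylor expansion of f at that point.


Singular points: {(-2, -2)}; classification: cusp.

Compute partial derivatives:
  f_x = -6*x**2 - 2*x*y - 28*x - 2*y**2 - 12*y - 40.
  f_y = -x**2 - 4*x*y - 12*x - 3*y**2 - 18*y - 28.
Scan x_0 ∈ {−4, ..., 4}. For each x_0, f_y(x_0, y) is a polynomial in y; find its integer roots y ∈ {−4, ..., 4}, then test f_x and f at those candidates.
  x = -4: f_y(-4, y) = -3*y**2 - 2*y + 4; no integer root y with |y| ≤ 4.
  x = -3: f_y(-3, y) = -3*y**2 - 6*y - 1; no integer root y with |y| ≤ 4.
  x = -2: f_y(-2, y) = -3*y**2 - 10*y - 8; vanishes at y ∈ {-2}. (-2, -2): f_x = 0, f = 0 — SINGULAR.
  x = -1: f_y(-1, y) = -3*y**2 - 14*y - 17; no integer root y with |y| ≤ 4.
  x = 0: f_y(0, y) = -3*y**2 - 18*y - 28; no integer root y with |y| ≤ 4.
  x = 1: f_y(1, y) = -3*y**2 - 22*y - 41; no integer root y with |y| ≤ 4.
  x = 2: f_y(2, y) = -3*y**2 - 26*y - 56; vanishes at y ∈ {-4}. (2, -4): f_x = -88 ≠ 0.
  x = 3: f_y(3, y) = -3*y**2 - 30*y - 73; no integer root y with |y| ≤ 4.
  x = 4: f_y(4, y) = -3*y**2 - 34*y - 92; no integer root y with |y| ≤ 4.
Only singular point on the grid: (-2, -2).
Classify: substitute x = -2 + u, y = -2 + v and expand: f = -2*u**3 - u**2*v - 2*u*v**2 - v**3 + v**2.
No constant or linear terms (consistent with a singular point). Quadratic part: v**2. Cubic part: -2*u**3 - u**2*v - 2*u*v**2 - v**3.
The quadratic part v**2 is a perfect square, so there is a single (double) tangent line v = 0, i.e. y = -2. Restricting the cubic part to that line (v = 0) leaves -2*u**3 ≠ 0, so f is not divisible by v and the branch is v² ≈ 2*u**3 to lowest order — this is a cusp.
Classification: cusp.


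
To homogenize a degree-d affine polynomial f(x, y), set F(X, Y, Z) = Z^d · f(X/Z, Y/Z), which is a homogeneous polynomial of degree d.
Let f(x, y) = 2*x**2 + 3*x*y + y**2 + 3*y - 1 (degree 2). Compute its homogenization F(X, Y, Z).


F(X, Y, Z) = 2*X**2 + 3*X*Y + Y**2 + 3*Y*Z - Z**2

deg(f) = 2.
Substitute x = X/Z, y = Y/Z into f, then multiply by Z^2.
  monomial 2·x^2·y^0 ↦ 2·X^2·Y^0·Z^0.
  monomial 3·x^1·y^1 ↦ 3·X^1·Y^1·Z^0.
  monomial 1·x^0·y^2 ↦ 1·X^0·Y^2·Z^0.
  monomial 3·x^0·y^1 ↦ 3·X^0·Y^1·Z^1.
  monomial -1·x^0·y^0 ↦ -1·X^0·Y^0·Z^2.
Collecting: F(X, Y, Z) = 2*X**2 + 3*X*Y + Y**2 + 3*Y*Z - Z**2.


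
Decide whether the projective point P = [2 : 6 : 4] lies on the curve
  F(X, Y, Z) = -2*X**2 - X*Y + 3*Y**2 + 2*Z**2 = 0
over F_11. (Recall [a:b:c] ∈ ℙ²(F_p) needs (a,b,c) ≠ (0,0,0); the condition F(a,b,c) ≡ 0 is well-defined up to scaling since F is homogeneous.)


F(2,6,4) ≡ 10 (mod 11); P is NOT on the curve.

Evaluate F(2, 6, 4) term-by-term (mod 11).
  -2*X**2 ↦ -2·4·1·1 = -8
  -X*Y ↦ -1·2·6·1 = -12
  3*Y**2 ↦ 3·1·36·1 = 108
  2*Z**2 ↦ 2·1·1·16 = 32
Sum: F(2, 6, 4) = (-8) + (-12) + (108) + (32) = 120.
Reducing mod 11: 120 ≡ 10 (mod 11).
Since F(a, b, c) ≡ 10 ≠ 0 (mod 11), P does NOT lie on the curve.


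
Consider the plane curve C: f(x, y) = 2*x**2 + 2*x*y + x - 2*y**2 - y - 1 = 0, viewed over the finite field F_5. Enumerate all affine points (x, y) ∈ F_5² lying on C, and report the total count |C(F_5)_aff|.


Affine F_5-points: {(2, 1), (2, 3), (3, 0), (4, 0), (4, 1)}; count = 5.

For each of the 25 pairs (x, y) ∈ F_5², evaluate f(x, y) mod 5. Record the zeros.
  x = 0: [0↦4, 1↦1, 2↦4, 3↦3, 4↦3]  zeros at y ∈ ∅
  x = 1: [0↦2, 1↦1, 2↦1, 3↦2, 4↦4]  zeros at y ∈ ∅
  x = 2: [0↦4, 1↦0, 2↦2, 3↦0, 4↦4]  zeros at y ∈ {1, 3}
  x = 3: [0↦0, 1↦3, 2↦2, 3↦2, 4↦3]  zeros at y ∈ {0}
  x = 4: [0↦0, 1↦0, 2↦1, 3↦3, 4↦1]  zeros at y ∈ {0, 1}
Collecting zeros: affine points = {(2, 1), (2, 3), (3, 0), (4, 0), (4, 1)}.
Total count |C(F_5)_aff| = 5.


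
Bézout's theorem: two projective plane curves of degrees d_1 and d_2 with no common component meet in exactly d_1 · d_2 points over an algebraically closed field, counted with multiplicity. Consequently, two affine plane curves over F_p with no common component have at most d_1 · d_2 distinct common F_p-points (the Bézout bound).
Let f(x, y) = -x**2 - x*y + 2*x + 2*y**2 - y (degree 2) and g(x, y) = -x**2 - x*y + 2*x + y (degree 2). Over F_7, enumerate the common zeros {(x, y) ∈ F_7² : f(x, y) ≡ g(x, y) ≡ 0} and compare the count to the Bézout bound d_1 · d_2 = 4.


Common zeros: {(0, 0), (2, 0)}; count = 2; Bézout bound = 4.

deg(f) = 2, deg(g) = 2, so Bézout bound = 4.
Scan x ∈ F_7. For each x, list the y ∈ F_7 with f(x, y) ≡ 0 and those with g(x, y) ≡ 0 (mod 7); the common zeros in that column are the intersection.
  x = 0: f ≡ 0 at y ∈ {0, 4}; g ≡ 0 at y ∈ {0}; common: {0}.
  x = 1: f ≡ 0 at y ∈ ∅; g ≡ 0 at y ∈ ∅; common: ∅.
  x = 2: f ≡ 0 at y ∈ {0, 5}; g ≡ 0 at y ∈ {0}; common: {0}.
  x = 3: f ≡ 0 at y ∈ ∅; g ≡ 0 at y ∈ {2}; common: ∅.
  x = 4: f ≡ 0 at y ∈ ∅; g ≡ 0 at y ∈ {2}; common: ∅.
  x = 5: f ≡ 0 at y ∈ {4, 6}; g ≡ 0 at y ∈ {5}; common: ∅.
  x = 6: f ≡ 0 at y ∈ ∅; g ≡ 0 at y ∈ {5}; common: ∅.
Collecting: common zeros = {(0, 0), (2, 0)}, so the count is 2.
Comparison with the Bézout bound: 2 ≤ 4 = deg(f)·deg(g), as expected for curves with no common component (the affine F_7-count falls short of the bound because intersections may lie at infinity, over extension fields, or carry multiplicity).


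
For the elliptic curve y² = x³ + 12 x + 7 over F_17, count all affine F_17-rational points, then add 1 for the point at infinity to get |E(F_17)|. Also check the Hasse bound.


Affine points = {(3, 6), (3, 11), (4, 0), (7, 3), (7, 14), (11, 5), (11, 12), (12, 3), (12, 14), (15, 3), (15, 14)}; affine count = 11; |E(F_17)| = 12.

Discriminant check: Δ ∝ 4a³ + 27b² = 4·12³ + 27·7² = 4·1728 + 27·49 ≡ 7 (mod 17). Nonzero ⇒ E is nonsingular.
For each x ∈ F_17, compute rhs = x³ + 12·x + 7 mod 17, then count y ∈ F_17 with y² ≡ rhs.
  x = 0: rhs = 7, matching y values: none (0 points).
  x = 1: rhs = 3, matching y values: none (0 points).
  x = 2: rhs = 5, matching y values: none (0 points).
  x = 3: rhs = 2, matching y values: 6, 11 (2 points).
  x = 4: rhs = 0, matching y values: 0 (1 points).
  x = 5: rhs = 5, matching y values: none (0 points).
  x = 6: rhs = 6, matching y values: none (0 points).
  x = 7: rhs = 9, matching y values: 3, 14 (2 points).
  x = 8: rhs = 3, matching y values: none (0 points).
  x = 9: rhs = 11, matching y values: none (0 points).
  x = 10: rhs = 5, matching y values: none (0 points).
  x = 11: rhs = 8, matching y values: 5, 12 (2 points).
  x = 12: rhs = 9, matching y values: 3, 14 (2 points).
  x = 13: rhs = 14, matching y values: none (0 points).
  x = 14: rhs = 12, matching y values: none (0 points).
  x = 15: rhs = 9, matching y values: 3, 14 (2 points).
  x = 16: rhs = 11, matching y values: none (0 points).
Total affine count: 11.
Full point count |E(F_17)| = 11 + 1 = 12.
Hasse bound: |12 − (17+1)| = |-6| = 6 ≤ 2√17 ≈ 8.2462 ✓.


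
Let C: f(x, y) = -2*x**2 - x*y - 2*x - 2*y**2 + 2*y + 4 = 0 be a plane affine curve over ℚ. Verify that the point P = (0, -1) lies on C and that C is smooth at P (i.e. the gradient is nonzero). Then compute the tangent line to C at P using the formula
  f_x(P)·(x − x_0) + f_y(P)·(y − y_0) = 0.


Tangent line at P: -x + 6*y + 6 = 0.

Step 1: f(0, -1) = 0, so P lies on C.
Step 2: partial derivatives
  f_x(x, y) = -4*x - y - 2, f_y(x, y) = -x - 4*y + 2.
  f_x(P) = -1, f_y(P) = 6 (gradient nonzero, so P is smooth).
Step 3: tangent line at P: -1·(x − 0) + 6·(y − -1) = 0.
Expanding: -x + 6*y + 6 = 0.


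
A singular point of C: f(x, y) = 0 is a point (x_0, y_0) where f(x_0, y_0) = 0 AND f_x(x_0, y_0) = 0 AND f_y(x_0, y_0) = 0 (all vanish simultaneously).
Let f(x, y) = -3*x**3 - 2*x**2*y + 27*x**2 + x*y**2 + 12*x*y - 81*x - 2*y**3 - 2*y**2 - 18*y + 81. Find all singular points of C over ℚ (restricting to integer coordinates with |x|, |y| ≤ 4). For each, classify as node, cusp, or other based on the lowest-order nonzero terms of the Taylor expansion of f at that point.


Singular points: {(3, 0)}; classification: cusp.

Compute partial derivatives:
  f_x = -9*x**2 - 4*x*y + 54*x + y**2 + 12*y - 81.
  f_y = -2*x**2 + 2*x*y + 12*x - 6*y**2 - 4*y - 18.
Scan x_0 ∈ {−4, ..., 4}. For each x_0, f_y(x_0, y) is a polynomial in y; find its integer roots y ∈ {−4, ..., 4}, then test f_x and f at those candidates.
  x = -4: f_y(-4, y) = -6*y**2 - 12*y - 98; no integer root y with |y| ≤ 4.
  x = -3: f_y(-3, y) = -6*y**2 - 10*y - 72; no integer root y with |y| ≤ 4.
  x = -2: f_y(-2, y) = -6*y**2 - 8*y - 50; no integer root y with |y| ≤ 4.
  x = -1: f_y(-1, y) = -6*y**2 - 6*y - 32; no integer root y with |y| ≤ 4.
  x = 0: f_y(0, y) = -6*y**2 - 4*y - 18; no integer root y with |y| ≤ 4.
  x = 1: f_y(1, y) = -6*y**2 - 2*y - 8; no integer root y with |y| ≤ 4.
  x = 2: f_y(2, y) = -6*y**2 - 2; no integer root y with |y| ≤ 4.
  x = 3: f_y(3, y) = -6*y**2 + 2*y; vanishes at y ∈ {0}. (3, 0): f_x = 0, f = 0 — SINGULAR.
  x = 4: f_y(4, y) = -6*y**2 + 4*y - 2; no integer root y with |y| ≤ 4.
Only singular point on the grid: (3, 0).
Classify: substitute x = 3 + u, y = 0 + v and expand: f = -3*u**3 - 2*u**2*v + u*v**2 - 2*v**3 + v**2.
No constant or linear terms (consistent with a singular point). Quadratic part: v**2. Cubic part: -3*u**3 - 2*u**2*v + u*v**2 - 2*v**3.
The quadratic part v**2 is a perfect square, so there is a single (double) tangent line v = 0, i.e. y = 0. Restricting the cubic part to that line (v = 0) leaves -3*u**3 ≠ 0, so f is not divisible by v and the branch is v² ≈ 3*u**3 to lowest order — this is a cusp.
Classification: cusp.


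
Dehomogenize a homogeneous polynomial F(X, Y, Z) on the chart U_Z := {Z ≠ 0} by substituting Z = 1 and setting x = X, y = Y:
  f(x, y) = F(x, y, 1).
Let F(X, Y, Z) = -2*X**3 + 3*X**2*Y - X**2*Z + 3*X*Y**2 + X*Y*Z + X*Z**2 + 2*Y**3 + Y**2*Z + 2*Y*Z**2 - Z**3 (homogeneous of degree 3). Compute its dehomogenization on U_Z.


f(x, y) = -2*x**3 + 3*x**2*y - x**2 + 3*x*y**2 + x*y + x + 2*y**3 + y**2 + 2*y - 1

On U_Z we set Z = 1. Each monomial c·X^i·Y^j·Z^k in F becomes c·x^i·y^j·1^k = c·x^i·y^j.
Substituting Z = 1: F(X, Y, 1) = -2*x**3 + 3*x**2*y - x**2 + 3*x*y**2 + x*y + x + 2*y**3 + y**2 + 2*y - 1.
Note: deg(f) ≤ deg(F) = 3; strict inequality happens when F is divisible by Z (lost terms).


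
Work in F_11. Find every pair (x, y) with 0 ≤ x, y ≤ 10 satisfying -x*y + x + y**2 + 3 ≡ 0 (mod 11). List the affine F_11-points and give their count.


Affine F_11-points: {(5, 7), (5, 9), (6, 3), (7, 2), (7, 5), (8, 0), (8, 8), (9, 10), (10, 4), (10, 6)}; count = 10.

For each of the 121 pairs (x, y) ∈ F_11², evaluate f(x, y) mod 11. Record the zeros.
  x = 0: [0↦3, 1↦4, 2↦7, 3↦1, 4↦8, 5↦6, 6↦6, 7↦8, 8↦1, 9↦7, 10↦4]  zeros at y ∈ ∅
  x = 1: [0↦4, 1↦4, 2↦6, 3↦10, 4↦5, 5↦2, 6↦1, 7↦2, 8↦5, 9↦10, 10↦6]  zeros at y ∈ ∅
  x = 2: [0↦5, 1↦4, 2↦5, 3↦8, 4↦2, 5↦9, 6↦7, 7↦7, 8↦9, 9↦2, 10↦8]  zeros at y ∈ ∅
  x = 3: [0↦6, 1↦4, 2↦4, 3↦6, 4↦10, 5↦5, 6↦2, 7↦1, 8↦2, 9↦5, 10↦10]  zeros at y ∈ ∅
  x = 4: [0↦7, 1↦4, 2↦3, 3↦4, 4↦7, 5↦1, 6↦8, 7↦6, 8↦6, 9↦8, 10↦1]  zeros at y ∈ ∅
  x = 5: [0↦8, 1↦4, 2↦2, 3↦2, 4↦4, 5↦8, 6↦3, 7↦0, 8↦10, 9↦0, 10↦3]  zeros at y ∈ {7, 9}
  x = 6: [0↦9, 1↦4, 2↦1, 3↦0, 4↦1, 5↦4, 6↦9, 7↦5, 8↦3, 9↦3, 10↦5]  zeros at y ∈ {3}
  x = 7: [0↦10, 1↦4, 2↦0, 3↦9, 4↦9, 5↦0, 6↦4, 7↦10, 8↦7, 9↦6, 10↦7]  zeros at y ∈ {2, 5}
  x = 8: [0↦0, 1↦4, 2↦10, 3↦7, 4↦6, 5↦7, 6↦10, 7↦4, 8↦0, 9↦9, 10↦9]  zeros at y ∈ {0, 8}
  x = 9: [0↦1, 1↦4, 2↦9, 3↦5, 4↦3, 5↦3, 6↦5, 7↦9, 8↦4, 9↦1, 10↦0]  zeros at y ∈ {10}
  x = 10: [0↦2, 1↦4, 2↦8, 3↦3, 4↦0, 5↦10, 6↦0, 7↦3, 8↦8, 9↦4, 10↦2]  zeros at y ∈ {4, 6}
Collecting zeros: affine points = {(5, 7), (5, 9), (6, 3), (7, 2), (7, 5), (8, 0), (8, 8), (9, 10), (10, 4), (10, 6)}.
Total count |C(F_11)_aff| = 10.


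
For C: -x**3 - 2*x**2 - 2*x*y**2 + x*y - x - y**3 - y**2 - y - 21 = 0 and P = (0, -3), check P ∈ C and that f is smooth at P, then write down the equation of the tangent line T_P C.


Tangent line at P: -22*x - 22*y - 66 = 0.

Step 1: f(0, -3) = 0, so P lies on C.
Step 2: partial derivatives
  f_x(x, y) = -3*x**2 - 4*x - 2*y**2 + y - 1, f_y(x, y) = -4*x*y + x - 3*y**2 - 2*y - 1.
  f_x(P) = -22, f_y(P) = -22 (gradient nonzero, so P is smooth).
Step 3: tangent line at P: -22·(x − 0) + -22·(y − -3) = 0.
Expanding: -22*x - 22*y - 66 = 0.


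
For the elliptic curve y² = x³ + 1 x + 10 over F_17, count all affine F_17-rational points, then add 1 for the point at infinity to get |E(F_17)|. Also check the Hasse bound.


Affine points = {(5, 2), (5, 15), (9, 0), (10, 0), (11, 3), (11, 14), (12, 4), (12, 13), (15, 0), (16, 5), (16, 12)}; affine count = 11; |E(F_17)| = 12.

Discriminant check: Δ ∝ 4a³ + 27b² = 4·1³ + 27·10² = 4·1 + 27·100 ≡ 1 (mod 17). Nonzero ⇒ E is nonsingular.
For each x ∈ F_17, compute rhs = x³ + 1·x + 10 mod 17, then count y ∈ F_17 with y² ≡ rhs.
  x = 0: rhs = 10, matching y values: none (0 points).
  x = 1: rhs = 12, matching y values: none (0 points).
  x = 2: rhs = 3, matching y values: none (0 points).
  x = 3: rhs = 6, matching y values: none (0 points).
  x = 4: rhs = 10, matching y values: none (0 points).
  x = 5: rhs = 4, matching y values: 2, 15 (2 points).
  x = 6: rhs = 11, matching y values: none (0 points).
  x = 7: rhs = 3, matching y values: none (0 points).
  x = 8: rhs = 3, matching y values: none (0 points).
  x = 9: rhs = 0, matching y values: 0 (1 points).
  x = 10: rhs = 0, matching y values: 0 (1 points).
  x = 11: rhs = 9, matching y values: 3, 14 (2 points).
  x = 12: rhs = 16, matching y values: 4, 13 (2 points).
  x = 13: rhs = 10, matching y values: none (0 points).
  x = 14: rhs = 14, matching y values: none (0 points).
  x = 15: rhs = 0, matching y values: 0 (1 points).
  x = 16: rhs = 8, matching y values: 5, 12 (2 points).
Total affine count: 11.
Full point count |E(F_17)| = 11 + 1 = 12.
Hasse bound: |12 − (17+1)| = |-6| = 6 ≤ 2√17 ≈ 8.2462 ✓.


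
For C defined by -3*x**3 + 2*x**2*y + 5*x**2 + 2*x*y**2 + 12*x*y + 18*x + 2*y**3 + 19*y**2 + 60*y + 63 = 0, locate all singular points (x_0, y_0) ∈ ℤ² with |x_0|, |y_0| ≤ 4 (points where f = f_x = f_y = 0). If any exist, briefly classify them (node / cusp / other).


Singular points: {(0, -3)}; classification: node.

Compute partial derivatives:
  f_x = -9*x**2 + 4*x*y + 10*x + 2*y**2 + 12*y + 18.
  f_y = 2*x**2 + 4*x*y + 12*x + 6*y**2 + 38*y + 60.
Scan x_0 ∈ {−4, ..., 4}. For each x_0, f_y(x_0, y) is a polynomial in y; find its integer roots y ∈ {−4, ..., 4}, then test f_x and f at those candidates.
  x = -4: f_y(-4, y) = 6*y**2 + 22*y + 44; no integer root y with |y| ≤ 4.
  x = -3: f_y(-3, y) = 6*y**2 + 26*y + 42; no integer root y with |y| ≤ 4.
  x = -2: f_y(-2, y) = 6*y**2 + 30*y + 44; no integer root y with |y| ≤ 4.
  x = -1: f_y(-1, y) = 6*y**2 + 34*y + 50; no integer root y with |y| ≤ 4.
  x = 0: f_y(0, y) = 6*y**2 + 38*y + 60; vanishes at y ∈ {-3}. (0, -3): f_x = 0, f = 0 — SINGULAR.
  x = 1: f_y(1, y) = 6*y**2 + 42*y + 74; no integer root y with |y| ≤ 4.
  x = 2: f_y(2, y) = 6*y**2 + 46*y + 92; no integer root y with |y| ≤ 4.
  x = 3: f_y(3, y) = 6*y**2 + 50*y + 114; no integer root y with |y| ≤ 4.
  x = 4: f_y(4, y) = 6*y**2 + 54*y + 140; no integer root y with |y| ≤ 4.
Only singular point on the grid: (0, -3).
Classify: substitute x = 0 + u, y = -3 + v and expand: f = -3*u**3 + 2*u**2*v - u**2 + 2*u*v**2 + 2*v**3 + v**2.
No constant or linear terms (consistent with a singular point). Quadratic part: -u**2 + v**2. Cubic part: -3*u**3 + 2*u**2*v + 2*u*v**2 + 2*v**3.
The quadratic part v**2 - u**2 = (v − u)(v + u) splits into two distinct linear factors, so there are two distinct tangent lines y − -3 = ±(x − 0) — this is a node (ordinary double point).
Classification: node.
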